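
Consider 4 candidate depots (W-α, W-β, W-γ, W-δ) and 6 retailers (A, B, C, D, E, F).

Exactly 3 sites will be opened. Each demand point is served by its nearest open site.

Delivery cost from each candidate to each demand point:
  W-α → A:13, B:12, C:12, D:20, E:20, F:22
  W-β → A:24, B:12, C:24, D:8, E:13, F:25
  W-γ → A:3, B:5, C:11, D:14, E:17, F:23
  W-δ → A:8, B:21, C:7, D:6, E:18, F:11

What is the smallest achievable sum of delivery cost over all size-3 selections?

Open {W-β, W-γ, W-δ}.
  A→W-γ 3, B→W-γ 5, C→W-δ 7, D→W-δ 6, E→W-β 13, F→W-δ 11  ⇒ total 45.
Compare {W-α, W-γ, W-δ}: total 49.
Compare {W-α, W-β, W-δ}: total 57.
No size-3 selection does better; minimum is 45.

45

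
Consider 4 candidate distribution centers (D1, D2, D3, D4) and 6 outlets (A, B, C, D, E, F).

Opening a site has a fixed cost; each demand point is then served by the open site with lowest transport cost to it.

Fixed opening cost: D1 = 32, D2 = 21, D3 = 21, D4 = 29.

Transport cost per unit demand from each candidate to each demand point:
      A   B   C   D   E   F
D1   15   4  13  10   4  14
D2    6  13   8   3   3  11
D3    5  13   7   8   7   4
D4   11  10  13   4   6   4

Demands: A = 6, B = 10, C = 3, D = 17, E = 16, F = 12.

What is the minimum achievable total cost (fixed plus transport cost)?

Open {D1, D2, D3}: assign each demand point to its cheapest open site.
  A→D3 6×5=30, B→D1 10×4=40, C→D3 3×7=21, D→D2 17×3=51, E→D2 16×3=48, F→D3 12×4=48
  transport cost 238, fixed 74 → total 312.
Compare {D1, D2, D4}: transport cost 247 + fixed 82 = 329.
Compare {D1, D2, D3, D4}: transport cost 238 + fixed 103 = 341.
Compare {D1, D3, D4}: transport cost 271 + fixed 82 = 353.
All other subsets cost ≥ 329. Minimum total cost: 312.

312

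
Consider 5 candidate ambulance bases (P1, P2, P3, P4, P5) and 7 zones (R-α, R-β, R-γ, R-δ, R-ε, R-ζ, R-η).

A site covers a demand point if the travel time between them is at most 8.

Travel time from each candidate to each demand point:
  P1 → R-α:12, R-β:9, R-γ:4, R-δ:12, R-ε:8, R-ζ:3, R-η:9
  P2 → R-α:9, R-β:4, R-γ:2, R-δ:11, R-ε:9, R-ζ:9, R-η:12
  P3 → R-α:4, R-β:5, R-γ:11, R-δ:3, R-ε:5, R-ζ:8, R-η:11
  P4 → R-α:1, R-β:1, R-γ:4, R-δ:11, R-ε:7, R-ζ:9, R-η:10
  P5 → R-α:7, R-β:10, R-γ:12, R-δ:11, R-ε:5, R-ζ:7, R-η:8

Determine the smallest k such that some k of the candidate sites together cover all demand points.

Coverage sets (demand points within 8 of each site):
  P1: {R-γ, R-ε, R-ζ}
  P2: {R-β, R-γ}
  P3: {R-α, R-β, R-δ, R-ε, R-ζ}
  P4: {R-α, R-β, R-γ, R-ε}
  P5: {R-α, R-ε, R-ζ, R-η}
No 2 sites suffice: every size-2 union leaves at least one demand point uncovered.
But {P1, P3, P5} covers everything, so the minimum is 3.

3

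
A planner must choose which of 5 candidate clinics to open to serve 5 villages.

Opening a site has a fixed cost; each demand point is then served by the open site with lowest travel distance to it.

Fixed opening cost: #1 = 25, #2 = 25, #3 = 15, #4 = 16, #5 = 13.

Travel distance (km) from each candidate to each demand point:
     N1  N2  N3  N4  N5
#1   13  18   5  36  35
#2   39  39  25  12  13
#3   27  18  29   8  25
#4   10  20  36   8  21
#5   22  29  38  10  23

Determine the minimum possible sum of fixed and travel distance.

Open {#1, #4}: assign each demand point to its cheapest open site.
  N1→#4 10, N2→#1 18, N3→#1 5, N4→#4 8, N5→#4 21
  travel distance 62, fixed 41 → total 103.
Compare {#1, #5}: travel distance 69 + fixed 38 = 107.
Compare {#1, #3}: travel distance 69 + fixed 40 = 109.
Compare {#4}: travel distance 95 + fixed 16 = 111.
All other subsets cost ≥ 107. Minimum total cost: 103.

103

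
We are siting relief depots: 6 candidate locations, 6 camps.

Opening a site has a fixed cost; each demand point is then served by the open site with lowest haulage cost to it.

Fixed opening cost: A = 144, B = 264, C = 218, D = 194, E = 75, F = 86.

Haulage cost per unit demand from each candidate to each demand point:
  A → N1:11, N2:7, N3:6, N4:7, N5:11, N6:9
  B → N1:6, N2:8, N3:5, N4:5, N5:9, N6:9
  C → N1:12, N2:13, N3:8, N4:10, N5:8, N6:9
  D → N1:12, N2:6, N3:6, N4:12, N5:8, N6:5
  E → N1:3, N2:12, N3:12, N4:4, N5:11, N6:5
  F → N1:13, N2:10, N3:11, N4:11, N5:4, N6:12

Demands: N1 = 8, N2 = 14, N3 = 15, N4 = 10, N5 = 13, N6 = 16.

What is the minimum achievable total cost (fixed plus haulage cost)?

Open {E, F}: assign each demand point to its cheapest open site.
  N1→E 8×3=24, N2→F 14×10=140, N3→F 15×11=165, N4→E 10×4=40, N5→F 13×4=52, N6→E 16×5=80
  haulage cost 501, fixed 161 → total 662.
Compare {A, E, F}: haulage cost 384 + fixed 305 = 689.
Compare {D, E}: haulage cost 422 + fixed 269 = 691.
Compare {A, E}: haulage cost 475 + fixed 219 = 694.
All other subsets cost ≥ 689. Minimum total cost: 662.

662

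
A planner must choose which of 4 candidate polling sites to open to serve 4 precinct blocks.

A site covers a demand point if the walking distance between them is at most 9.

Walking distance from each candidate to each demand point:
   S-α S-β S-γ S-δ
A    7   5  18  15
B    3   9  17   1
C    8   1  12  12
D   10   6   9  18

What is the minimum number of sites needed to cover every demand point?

Coverage sets (demand points within 9 of each site):
  A: {S-α, S-β}
  B: {S-α, S-β, S-δ}
  C: {S-α, S-β}
  D: {S-β, S-γ}
No single site covers all 4 demand points.
But {B, D} covers everything, so the minimum is 2.

2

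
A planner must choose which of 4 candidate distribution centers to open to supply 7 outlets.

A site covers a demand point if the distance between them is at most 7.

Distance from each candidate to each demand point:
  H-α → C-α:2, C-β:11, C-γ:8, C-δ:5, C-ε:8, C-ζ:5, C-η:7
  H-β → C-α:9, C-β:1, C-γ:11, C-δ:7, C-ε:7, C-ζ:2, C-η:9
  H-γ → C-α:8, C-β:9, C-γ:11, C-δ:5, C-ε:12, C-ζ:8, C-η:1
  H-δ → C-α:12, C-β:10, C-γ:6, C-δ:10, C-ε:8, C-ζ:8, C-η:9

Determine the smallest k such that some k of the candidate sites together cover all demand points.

3

Coverage sets (demand points within 7 of each site):
  H-α: {C-α, C-δ, C-ζ, C-η}
  H-β: {C-β, C-δ, C-ε, C-ζ}
  H-γ: {C-δ, C-η}
  H-δ: {C-γ}
No 2 sites suffice: every size-2 union leaves at least one demand point uncovered.
But {H-α, H-β, H-δ} covers everything, so the minimum is 3.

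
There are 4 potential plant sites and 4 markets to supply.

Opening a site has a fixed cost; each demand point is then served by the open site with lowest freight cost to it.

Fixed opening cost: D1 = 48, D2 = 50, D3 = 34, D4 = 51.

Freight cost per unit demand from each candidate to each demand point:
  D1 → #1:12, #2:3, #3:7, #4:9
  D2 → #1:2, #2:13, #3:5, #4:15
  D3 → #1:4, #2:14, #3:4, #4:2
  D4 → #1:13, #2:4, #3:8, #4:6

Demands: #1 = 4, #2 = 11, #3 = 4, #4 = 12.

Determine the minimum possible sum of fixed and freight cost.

Open {D1, D3}: assign each demand point to its cheapest open site.
  #1→D3 4×4=16, #2→D1 11×3=33, #3→D3 4×4=16, #4→D3 12×2=24
  freight cost 89, fixed 82 → total 171.
Compare {D3, D4}: freight cost 100 + fixed 85 = 185.
Compare {D1, D2, D3}: freight cost 81 + fixed 132 = 213.
Compare {D1, D3, D4}: freight cost 89 + fixed 133 = 222.
All other subsets cost ≥ 185. Minimum total cost: 171.

171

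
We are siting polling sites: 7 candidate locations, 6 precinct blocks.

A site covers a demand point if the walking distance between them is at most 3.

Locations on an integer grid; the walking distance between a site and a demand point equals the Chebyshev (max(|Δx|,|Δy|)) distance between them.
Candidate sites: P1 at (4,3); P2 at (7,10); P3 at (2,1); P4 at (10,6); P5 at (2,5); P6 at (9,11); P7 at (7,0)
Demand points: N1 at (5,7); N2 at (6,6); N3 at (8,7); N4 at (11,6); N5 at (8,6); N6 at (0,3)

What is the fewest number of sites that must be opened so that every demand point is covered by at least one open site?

3

Coverage sets (demand points within 3 of each site):
  P1: {N2}
  P2: {N1, N3}
  P3: {N6}
  P4: {N3, N4, N5}
  P5: {N1, N6}
  P6: {}
  P7: {}
No 2 sites suffice: every size-2 union leaves at least one demand point uncovered.
But {P1, P4, P5} covers everything, so the minimum is 3.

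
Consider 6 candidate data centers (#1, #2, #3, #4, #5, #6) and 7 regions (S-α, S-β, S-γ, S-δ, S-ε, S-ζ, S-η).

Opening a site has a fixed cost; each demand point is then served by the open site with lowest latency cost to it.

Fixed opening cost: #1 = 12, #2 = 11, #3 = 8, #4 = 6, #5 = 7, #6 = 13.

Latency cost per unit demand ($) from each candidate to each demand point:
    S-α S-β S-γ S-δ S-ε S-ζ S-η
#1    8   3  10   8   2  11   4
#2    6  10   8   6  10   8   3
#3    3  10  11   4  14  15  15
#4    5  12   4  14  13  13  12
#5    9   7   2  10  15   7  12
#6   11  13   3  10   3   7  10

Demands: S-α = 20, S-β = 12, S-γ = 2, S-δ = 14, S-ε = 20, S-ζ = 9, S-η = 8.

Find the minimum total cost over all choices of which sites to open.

Open {#1, #3, #5}: assign each demand point to its cheapest open site.
  S-α→#3 20×3=60, S-β→#1 12×3=36, S-γ→#5 2×2=4, S-δ→#3 14×4=56, S-ε→#1 20×2=40, S-ζ→#5 9×7=63, S-η→#1 8×4=32
  latency cost 291, fixed 27 → total 318.
Compare {#1, #2, #3, #5}: latency cost 283 + fixed 38 = 321.
Compare {#1, #3, #4, #5}: latency cost 291 + fixed 33 = 324.
Compare {#1, #3, #6}: latency cost 293 + fixed 33 = 326.
All other subsets cost ≥ 321. Minimum total cost: 318.

318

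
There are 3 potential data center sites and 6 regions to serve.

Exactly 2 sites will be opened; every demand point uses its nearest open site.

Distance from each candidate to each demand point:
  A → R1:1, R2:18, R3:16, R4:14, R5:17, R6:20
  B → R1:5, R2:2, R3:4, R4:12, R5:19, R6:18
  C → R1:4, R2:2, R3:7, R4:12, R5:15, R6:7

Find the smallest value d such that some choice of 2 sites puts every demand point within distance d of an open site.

Open {A, C}.
  Farthest demand point is R5 at distance 15 (to C); all others are ≤ 15.
With {B, C} the worst case is 15.
With {A, B} the worst case is 18.
No size-2 selection achieves below 15.

15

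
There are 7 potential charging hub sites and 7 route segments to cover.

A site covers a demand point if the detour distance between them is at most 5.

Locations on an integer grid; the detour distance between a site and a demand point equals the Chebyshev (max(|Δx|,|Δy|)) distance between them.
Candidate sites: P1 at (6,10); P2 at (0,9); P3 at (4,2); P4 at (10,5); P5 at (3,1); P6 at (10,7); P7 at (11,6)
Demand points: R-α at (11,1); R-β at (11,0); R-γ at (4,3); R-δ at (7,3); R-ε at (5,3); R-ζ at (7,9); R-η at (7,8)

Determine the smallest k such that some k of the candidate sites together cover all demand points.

2

Coverage sets (demand points within 5 of each site):
  P1: {R-ζ, R-η}
  P2: {}
  P3: {R-γ, R-δ, R-ε}
  P4: {R-α, R-β, R-δ, R-ε, R-ζ, R-η}
  P5: {R-γ, R-δ, R-ε}
  P6: {R-δ, R-ε, R-ζ, R-η}
  P7: {R-α, R-δ, R-ζ, R-η}
No single site covers all 7 demand points.
But {P3, P4} covers everything, so the minimum is 2.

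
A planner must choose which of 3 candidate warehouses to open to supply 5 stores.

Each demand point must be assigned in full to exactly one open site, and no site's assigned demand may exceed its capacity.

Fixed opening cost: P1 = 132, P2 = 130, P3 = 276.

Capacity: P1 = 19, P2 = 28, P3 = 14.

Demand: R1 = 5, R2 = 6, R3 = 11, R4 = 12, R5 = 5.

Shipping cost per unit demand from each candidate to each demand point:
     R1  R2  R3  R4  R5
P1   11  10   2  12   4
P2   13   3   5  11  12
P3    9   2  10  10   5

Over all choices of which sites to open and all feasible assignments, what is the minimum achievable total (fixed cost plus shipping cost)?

519

Open {P1, P2}; cheapest assignment that respects the capacities:
  P1 (cap 19, load 16): R3, R5 — cost 11×2 + 5×4 = 42
  P2 (cap 28, load 23): R1, R2, R4 — cost 5×13 + 6×3 + 12×11 = 215
  Shipping 257, fixed 262 → total 519.
  Any other capacity-feasible assignment to {P1, P2} ships for at least 257.
Compare {P2, P3}: its best feasible assignment gives total 695.
Compare {P1, P2, P3}: its best feasible assignment gives total 769.
Every other set of open sites that can feasibly serve all demand totals ≥ 695 even under its best assignment. Minimum: 519.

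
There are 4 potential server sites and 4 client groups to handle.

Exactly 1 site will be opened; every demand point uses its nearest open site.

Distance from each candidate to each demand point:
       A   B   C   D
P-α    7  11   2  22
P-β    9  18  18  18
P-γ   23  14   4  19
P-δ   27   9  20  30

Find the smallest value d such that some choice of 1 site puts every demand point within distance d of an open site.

18

Open {P-β}.
  Farthest demand point is B at distance 18 (to P-β); all others are ≤ 18.
With {P-α} the worst case is 22.
With {P-γ} the worst case is 23.
No size-1 selection achieves below 18.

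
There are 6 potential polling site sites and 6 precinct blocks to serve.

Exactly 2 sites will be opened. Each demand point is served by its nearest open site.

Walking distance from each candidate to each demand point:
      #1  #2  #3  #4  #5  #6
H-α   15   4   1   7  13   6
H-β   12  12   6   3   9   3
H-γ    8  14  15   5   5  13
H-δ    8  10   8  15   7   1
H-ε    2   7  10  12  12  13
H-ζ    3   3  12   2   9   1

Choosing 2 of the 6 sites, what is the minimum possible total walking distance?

Open {H-α, H-ζ}.
  #1→H-ζ 3, #2→H-ζ 3, #3→H-α 1, #4→H-ζ 2, #5→H-ζ 9, #6→H-ζ 1  ⇒ total 19.
Compare {H-β, H-ζ}: total 24.
Compare {H-δ, H-ζ}: total 24.
No size-2 selection does better; minimum is 19.

19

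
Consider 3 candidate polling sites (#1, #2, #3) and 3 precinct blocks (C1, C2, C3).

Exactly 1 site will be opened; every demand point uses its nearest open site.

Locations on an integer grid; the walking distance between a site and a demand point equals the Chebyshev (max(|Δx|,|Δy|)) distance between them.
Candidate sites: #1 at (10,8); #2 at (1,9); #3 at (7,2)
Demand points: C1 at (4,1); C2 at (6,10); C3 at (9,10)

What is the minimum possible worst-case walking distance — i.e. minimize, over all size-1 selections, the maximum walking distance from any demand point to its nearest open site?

Open {#1}.
  Farthest demand point is C1 at walking distance 7 (to #1); all others are ≤ 7.
With {#2} the worst case is 8.
With {#3} the worst case is 8.
No size-1 selection achieves below 7.

7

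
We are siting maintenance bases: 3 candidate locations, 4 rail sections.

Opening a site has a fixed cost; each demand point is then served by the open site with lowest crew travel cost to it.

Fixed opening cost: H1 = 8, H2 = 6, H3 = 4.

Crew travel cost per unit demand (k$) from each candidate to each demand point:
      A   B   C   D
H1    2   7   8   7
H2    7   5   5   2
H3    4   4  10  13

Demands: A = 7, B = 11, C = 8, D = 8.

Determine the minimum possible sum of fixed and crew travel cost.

Open {H1, H2, H3}: assign each demand point to its cheapest open site.
  A→H1 7×2=14, B→H3 11×4=44, C→H2 8×5=40, D→H2 8×2=16
  crew travel cost 114, fixed 18 → total 132.
Compare {H2, H3}: crew travel cost 128 + fixed 10 = 138.
Compare {H1, H2}: crew travel cost 125 + fixed 14 = 139.
Compare {H2}: crew travel cost 160 + fixed 6 = 166.
All other subsets cost ≥ 138. Minimum total cost: 132.

132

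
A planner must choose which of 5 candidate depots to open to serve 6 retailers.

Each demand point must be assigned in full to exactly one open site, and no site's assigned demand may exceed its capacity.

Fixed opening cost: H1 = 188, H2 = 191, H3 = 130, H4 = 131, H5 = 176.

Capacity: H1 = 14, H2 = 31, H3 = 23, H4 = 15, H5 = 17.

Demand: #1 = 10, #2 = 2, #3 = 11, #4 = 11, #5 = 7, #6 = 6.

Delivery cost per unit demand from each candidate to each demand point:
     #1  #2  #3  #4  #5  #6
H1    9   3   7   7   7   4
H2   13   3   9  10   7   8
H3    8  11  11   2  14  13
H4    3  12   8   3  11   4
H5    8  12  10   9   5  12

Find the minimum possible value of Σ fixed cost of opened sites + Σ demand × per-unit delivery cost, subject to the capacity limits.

Open {H2, H3}; cheapest assignment that respects the capacities:
  H2 (cap 31, load 26): #2, #3, #5, #6 — cost 2×3 + 11×9 + 7×7 + 6×8 = 202
  H3 (cap 23, load 21): #1, #4 — cost 10×8 + 11×2 = 102
  Shipping 304, fixed 321 → total 625.
  Any other capacity-feasible assignment to {H2, H3} ships for at least 304.
Compare {H2, H3, H4}: its best feasible assignment gives total 706.
Compare {H1, H3, H4}: its best feasible assignment gives total 719.
Every other set of open sites that can feasibly serve all demand totals ≥ 706 even under its best assignment. Minimum: 625.

625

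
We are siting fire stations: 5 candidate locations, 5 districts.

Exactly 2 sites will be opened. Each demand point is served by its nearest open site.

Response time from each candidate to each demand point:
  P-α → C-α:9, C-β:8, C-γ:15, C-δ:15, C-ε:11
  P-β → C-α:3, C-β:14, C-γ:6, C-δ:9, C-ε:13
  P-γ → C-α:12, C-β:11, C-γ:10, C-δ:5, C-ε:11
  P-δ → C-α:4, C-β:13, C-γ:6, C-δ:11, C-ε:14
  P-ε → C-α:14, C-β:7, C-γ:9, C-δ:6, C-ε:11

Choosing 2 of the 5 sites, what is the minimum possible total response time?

Open {P-β, P-ε}.
  C-α→P-β 3, C-β→P-ε 7, C-γ→P-β 6, C-δ→P-ε 6, C-ε→P-ε 11  ⇒ total 33.
Compare {P-δ, P-ε}: total 34.
Compare {P-β, P-γ}: total 36.
No size-2 selection does better; minimum is 33.

33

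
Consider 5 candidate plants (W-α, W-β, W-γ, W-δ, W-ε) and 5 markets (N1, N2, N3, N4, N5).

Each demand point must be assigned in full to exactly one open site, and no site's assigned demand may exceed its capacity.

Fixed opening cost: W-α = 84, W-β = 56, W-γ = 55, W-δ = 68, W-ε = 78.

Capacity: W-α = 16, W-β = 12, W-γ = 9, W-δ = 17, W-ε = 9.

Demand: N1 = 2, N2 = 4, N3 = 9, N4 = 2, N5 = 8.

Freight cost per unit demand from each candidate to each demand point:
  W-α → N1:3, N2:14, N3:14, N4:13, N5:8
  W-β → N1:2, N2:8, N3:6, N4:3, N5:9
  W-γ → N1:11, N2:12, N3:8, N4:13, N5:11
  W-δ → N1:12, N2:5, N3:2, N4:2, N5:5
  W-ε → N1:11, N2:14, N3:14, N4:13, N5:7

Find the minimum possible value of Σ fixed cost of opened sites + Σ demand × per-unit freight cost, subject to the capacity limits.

Open {W-β, W-δ}; cheapest assignment that respects the capacities:
  W-β (cap 12, load 8): N1, N2, N4 — cost 2×2 + 4×8 + 2×3 = 42
  W-δ (cap 17, load 17): N3, N5 — cost 9×2 + 8×5 = 58
  Shipping 100, fixed 124 → total 224.
  Any other capacity-feasible assignment to {W-β, W-δ} ships for at least 100.
Compare {W-α, W-δ}: its best feasible assignment gives total 264.
Compare {W-δ, W-ε}: its best feasible assignment gives total 268.
Every other set of open sites that can feasibly serve all demand totals ≥ 264 even under its best assignment. Minimum: 224.

224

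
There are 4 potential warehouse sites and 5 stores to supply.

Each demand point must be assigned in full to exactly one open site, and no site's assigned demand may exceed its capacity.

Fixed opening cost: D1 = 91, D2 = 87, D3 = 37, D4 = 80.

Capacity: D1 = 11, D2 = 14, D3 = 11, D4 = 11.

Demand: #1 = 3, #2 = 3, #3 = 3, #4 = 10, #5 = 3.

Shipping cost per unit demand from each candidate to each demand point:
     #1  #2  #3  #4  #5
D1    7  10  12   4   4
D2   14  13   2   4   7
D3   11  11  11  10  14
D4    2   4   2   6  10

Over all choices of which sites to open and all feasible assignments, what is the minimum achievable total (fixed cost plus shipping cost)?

252

Open {D2, D4}; cheapest assignment that respects the capacities:
  D2 (cap 14, load 13): #4, #5 — cost 10×4 + 3×7 = 61
  D4 (cap 11, load 9): #1, #2, #3 — cost 3×2 + 3×4 + 3×2 = 24
  Shipping 85, fixed 167 → total 252.
  Any other capacity-feasible assignment to {D2, D4} ships for at least 85.
Compare {D2, D3}: its best feasible assignment gives total 278.
Compare {D1, D2}: its best feasible assignment gives total 287.
Every other set of open sites that can feasibly serve all demand totals ≥ 278 even under its best assignment. Minimum: 252.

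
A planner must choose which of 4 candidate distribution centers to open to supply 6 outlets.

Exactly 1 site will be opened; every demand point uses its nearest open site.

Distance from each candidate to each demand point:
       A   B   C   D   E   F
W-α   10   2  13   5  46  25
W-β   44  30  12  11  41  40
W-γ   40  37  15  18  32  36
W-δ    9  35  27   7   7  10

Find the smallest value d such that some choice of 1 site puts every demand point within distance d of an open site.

Open {W-δ}.
  Farthest demand point is B at distance 35 (to W-δ); all others are ≤ 35.
With {W-γ} the worst case is 40.
With {W-β} the worst case is 44.
No size-1 selection achieves below 35.

35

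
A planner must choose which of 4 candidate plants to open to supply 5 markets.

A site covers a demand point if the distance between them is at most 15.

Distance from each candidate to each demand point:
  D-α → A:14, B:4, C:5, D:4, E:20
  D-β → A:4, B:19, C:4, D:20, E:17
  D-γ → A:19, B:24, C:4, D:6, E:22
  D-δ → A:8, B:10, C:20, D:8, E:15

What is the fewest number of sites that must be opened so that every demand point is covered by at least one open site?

2

Coverage sets (demand points within 15 of each site):
  D-α: {A, B, C, D}
  D-β: {A, C}
  D-γ: {C, D}
  D-δ: {A, B, D, E}
No single site covers all 5 demand points.
But {D-α, D-δ} covers everything, so the minimum is 2.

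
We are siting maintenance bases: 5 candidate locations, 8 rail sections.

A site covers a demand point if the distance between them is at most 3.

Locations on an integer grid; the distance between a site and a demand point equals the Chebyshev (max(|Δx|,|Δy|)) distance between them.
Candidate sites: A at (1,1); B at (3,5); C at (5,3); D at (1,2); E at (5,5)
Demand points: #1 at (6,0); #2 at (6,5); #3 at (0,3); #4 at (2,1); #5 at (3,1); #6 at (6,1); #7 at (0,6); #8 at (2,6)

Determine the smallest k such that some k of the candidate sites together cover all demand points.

2

Coverage sets (demand points within 3 of each site):
  A: {#3, #4, #5}
  B: {#2, #3, #7, #8}
  C: {#1, #2, #4, #5, #6, #8}
  D: {#3, #4, #5}
  E: {#2, #8}
No single site covers all 8 demand points.
But {B, C} covers everything, so the minimum is 2.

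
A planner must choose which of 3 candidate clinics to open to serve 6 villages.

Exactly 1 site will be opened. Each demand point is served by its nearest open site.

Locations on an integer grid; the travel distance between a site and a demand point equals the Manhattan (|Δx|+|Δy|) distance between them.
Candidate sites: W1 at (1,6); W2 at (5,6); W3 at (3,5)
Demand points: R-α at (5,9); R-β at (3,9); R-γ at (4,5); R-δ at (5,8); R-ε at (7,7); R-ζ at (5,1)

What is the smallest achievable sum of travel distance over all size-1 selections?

20

Open {W2}.
  R-α→W2 3, R-β→W2 5, R-γ→W2 2, R-δ→W2 2, R-ε→W2 3, R-ζ→W2 5  ⇒ total 20.
Compare {W3}: total 28.
Compare {W1}: total 38.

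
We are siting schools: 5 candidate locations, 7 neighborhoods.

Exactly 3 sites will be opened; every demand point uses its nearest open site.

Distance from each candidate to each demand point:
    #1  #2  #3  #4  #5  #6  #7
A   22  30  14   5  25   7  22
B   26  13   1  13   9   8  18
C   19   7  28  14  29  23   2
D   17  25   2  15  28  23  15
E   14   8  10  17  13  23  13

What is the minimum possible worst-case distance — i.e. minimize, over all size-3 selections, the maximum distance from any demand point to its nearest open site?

14

Open {A, B, E}.
  Farthest demand point is #1 at distance 14 (to E); all others are ≤ 14.
With {A, C, E} the worst case is 14.
With {A, D, E} the worst case is 14.
No size-3 selection achieves below 14.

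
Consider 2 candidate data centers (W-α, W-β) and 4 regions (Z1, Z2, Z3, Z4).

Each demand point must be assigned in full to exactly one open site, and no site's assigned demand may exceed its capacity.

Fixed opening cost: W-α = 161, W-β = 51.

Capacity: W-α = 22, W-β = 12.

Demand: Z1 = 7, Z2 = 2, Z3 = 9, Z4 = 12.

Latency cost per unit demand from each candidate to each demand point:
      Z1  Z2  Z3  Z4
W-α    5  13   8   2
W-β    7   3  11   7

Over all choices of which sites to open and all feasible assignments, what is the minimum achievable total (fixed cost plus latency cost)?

Open {W-α, W-β}; cheapest assignment that respects the capacities:
  W-α (cap 22, load 21): Z3, Z4 — cost 9×8 + 12×2 = 96
  W-β (cap 12, load 9): Z1, Z2 — cost 7×7 + 2×3 = 55
  Shipping 151, fixed 212 → total 363.
  Any other capacity-feasible assignment to {W-α, W-β} ships for at least 151.
Total demand is 30 and no other set of sites has combined capacity ≥ 30, so {W-α, W-β} is the only feasible choice of open sites. Minimum: 363.

363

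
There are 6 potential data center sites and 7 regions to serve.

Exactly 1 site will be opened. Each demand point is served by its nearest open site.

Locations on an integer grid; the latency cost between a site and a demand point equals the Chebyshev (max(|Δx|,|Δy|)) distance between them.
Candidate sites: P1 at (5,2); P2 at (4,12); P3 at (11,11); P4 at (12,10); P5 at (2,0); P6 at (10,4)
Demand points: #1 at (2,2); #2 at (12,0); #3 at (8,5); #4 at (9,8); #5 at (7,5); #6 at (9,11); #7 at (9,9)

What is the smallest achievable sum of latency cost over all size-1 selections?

33

Open {P6}.
  #1→P6 8, #2→P6 4, #3→P6 2, #4→P6 4, #5→P6 3, #6→P6 7, #7→P6 5  ⇒ total 33.
Compare {P1}: total 38.
Compare {P3}: total 39.
No size-1 selection does better; minimum is 33.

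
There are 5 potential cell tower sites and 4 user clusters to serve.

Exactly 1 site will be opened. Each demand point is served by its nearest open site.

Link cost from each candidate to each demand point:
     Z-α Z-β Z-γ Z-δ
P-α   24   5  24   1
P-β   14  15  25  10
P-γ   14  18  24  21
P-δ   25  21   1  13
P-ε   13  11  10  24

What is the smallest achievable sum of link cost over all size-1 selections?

54

Open {P-α}.
  Z-α→P-α 24, Z-β→P-α 5, Z-γ→P-α 24, Z-δ→P-α 1  ⇒ total 54.
Compare {P-ε}: total 58.
Compare {P-δ}: total 60.
No size-1 selection does better; minimum is 54.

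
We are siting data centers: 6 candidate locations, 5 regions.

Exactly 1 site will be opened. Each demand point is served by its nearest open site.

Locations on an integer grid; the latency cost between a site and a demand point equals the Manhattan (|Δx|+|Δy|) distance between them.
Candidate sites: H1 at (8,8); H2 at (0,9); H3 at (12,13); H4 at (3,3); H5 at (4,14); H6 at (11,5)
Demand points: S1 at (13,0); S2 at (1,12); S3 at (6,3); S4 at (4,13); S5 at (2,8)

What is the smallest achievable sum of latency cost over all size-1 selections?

44

Open {H4}.
  S1→H4 13, S2→H4 11, S3→H4 3, S4→H4 11, S5→H4 6  ⇒ total 44.
Compare {H1}: total 46.
Compare {H2}: total 49.
No size-1 selection does better; minimum is 44.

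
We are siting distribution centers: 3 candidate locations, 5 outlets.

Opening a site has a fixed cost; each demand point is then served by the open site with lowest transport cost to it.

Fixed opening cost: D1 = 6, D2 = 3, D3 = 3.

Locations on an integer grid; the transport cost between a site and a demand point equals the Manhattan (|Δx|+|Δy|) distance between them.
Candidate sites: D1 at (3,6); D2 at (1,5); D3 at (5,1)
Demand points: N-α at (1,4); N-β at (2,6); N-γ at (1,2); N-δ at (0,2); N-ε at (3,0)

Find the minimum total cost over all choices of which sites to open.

19

Open {D2, D3}: assign each demand point to its cheapest open site.
  N-α→D2 1, N-β→D2 2, N-γ→D2 3, N-δ→D2 4, N-ε→D3 3
  transport cost 13, fixed 6 → total 19.
Compare {D2}: transport cost 17 + fixed 3 = 20.
Compare {D1, D2}: transport cost 15 + fixed 9 = 24.
Compare {D1, D2, D3}: transport cost 12 + fixed 12 = 24.
All other subsets cost ≥ 20. Minimum total cost: 19.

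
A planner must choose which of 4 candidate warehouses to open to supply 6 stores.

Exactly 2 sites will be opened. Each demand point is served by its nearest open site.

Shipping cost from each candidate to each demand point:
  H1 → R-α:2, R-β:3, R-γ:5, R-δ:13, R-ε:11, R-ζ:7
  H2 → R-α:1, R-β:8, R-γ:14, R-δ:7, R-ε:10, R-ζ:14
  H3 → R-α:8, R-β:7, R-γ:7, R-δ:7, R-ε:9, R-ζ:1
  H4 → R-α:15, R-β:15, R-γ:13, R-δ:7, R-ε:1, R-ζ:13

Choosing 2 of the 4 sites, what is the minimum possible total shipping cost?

Open {H1, H4}.
  R-α→H1 2, R-β→H1 3, R-γ→H1 5, R-δ→H4 7, R-ε→H4 1, R-ζ→H1 7  ⇒ total 25.
Compare {H1, H3}: total 27.
Compare {H3, H4}: total 31.
No size-2 selection does better; minimum is 25.

25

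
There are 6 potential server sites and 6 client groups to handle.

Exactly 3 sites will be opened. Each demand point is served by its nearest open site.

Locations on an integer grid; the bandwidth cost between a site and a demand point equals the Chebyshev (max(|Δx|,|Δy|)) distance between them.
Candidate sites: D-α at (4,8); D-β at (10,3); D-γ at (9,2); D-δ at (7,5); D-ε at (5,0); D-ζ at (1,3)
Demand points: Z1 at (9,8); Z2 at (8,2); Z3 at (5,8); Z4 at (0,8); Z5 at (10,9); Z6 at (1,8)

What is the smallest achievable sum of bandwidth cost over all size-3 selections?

Open {D-α, D-γ, D-δ}.
  Z1→D-δ 3, Z2→D-γ 1, Z3→D-α 1, Z4→D-α 4, Z5→D-δ 4, Z6→D-α 3  ⇒ total 16.
Compare {D-α, D-β, D-δ}: total 17.
Compare {D-α, D-δ, D-ε}: total 18.
No size-3 selection does better; minimum is 16.

16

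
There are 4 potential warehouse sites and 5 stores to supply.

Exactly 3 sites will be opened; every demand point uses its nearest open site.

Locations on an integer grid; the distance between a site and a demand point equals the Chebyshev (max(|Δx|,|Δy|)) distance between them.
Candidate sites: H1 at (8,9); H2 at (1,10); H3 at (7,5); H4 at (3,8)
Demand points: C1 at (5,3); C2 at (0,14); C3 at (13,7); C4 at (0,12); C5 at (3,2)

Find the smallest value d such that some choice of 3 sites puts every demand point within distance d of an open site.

Open {H1, H2, H3}.
  Farthest demand point is C3 at distance 5 (to H1); all others are ≤ 5.
With {H1, H2, H4} the worst case is 6.
With {H1, H3, H4} the worst case is 6.
No size-3 selection achieves below 5.

5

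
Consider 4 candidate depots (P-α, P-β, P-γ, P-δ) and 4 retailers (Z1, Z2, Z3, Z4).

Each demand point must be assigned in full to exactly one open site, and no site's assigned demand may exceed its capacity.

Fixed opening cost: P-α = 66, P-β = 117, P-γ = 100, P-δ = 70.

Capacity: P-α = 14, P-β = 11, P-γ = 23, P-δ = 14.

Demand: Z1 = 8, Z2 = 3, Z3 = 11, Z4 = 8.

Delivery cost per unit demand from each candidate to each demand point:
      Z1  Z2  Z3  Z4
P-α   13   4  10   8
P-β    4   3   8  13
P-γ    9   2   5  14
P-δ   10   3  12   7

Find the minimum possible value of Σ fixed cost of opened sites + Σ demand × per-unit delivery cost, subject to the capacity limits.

Open {P-γ, P-δ}; cheapest assignment that respects the capacities:
  P-γ (cap 23, load 22): Z1, Z2, Z3 — cost 8×9 + 3×2 + 11×5 = 133
  P-δ (cap 14, load 8): Z4 — cost 8×7 = 56
  Shipping 189, fixed 170 → total 359.
  Any other capacity-feasible assignment to {P-γ, P-δ} ships for at least 189.
Compare {P-α, P-γ}: its best feasible assignment gives total 363.
Compare {P-β, P-γ}: its best feasible assignment gives total 422.
Every other set of open sites that can feasibly serve all demand totals ≥ 363 even under its best assignment. Minimum: 359.

359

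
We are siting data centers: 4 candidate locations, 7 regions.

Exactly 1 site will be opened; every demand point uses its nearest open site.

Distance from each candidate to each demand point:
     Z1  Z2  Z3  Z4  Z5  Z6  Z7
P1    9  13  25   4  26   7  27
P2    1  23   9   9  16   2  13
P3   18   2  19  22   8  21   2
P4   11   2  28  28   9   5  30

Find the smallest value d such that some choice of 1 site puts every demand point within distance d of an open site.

Open {P3}.
  Farthest demand point is Z4 at distance 22 (to P3); all others are ≤ 22.
With {P2} the worst case is 23.
With {P1} the worst case is 27.
No size-1 selection achieves below 22.

22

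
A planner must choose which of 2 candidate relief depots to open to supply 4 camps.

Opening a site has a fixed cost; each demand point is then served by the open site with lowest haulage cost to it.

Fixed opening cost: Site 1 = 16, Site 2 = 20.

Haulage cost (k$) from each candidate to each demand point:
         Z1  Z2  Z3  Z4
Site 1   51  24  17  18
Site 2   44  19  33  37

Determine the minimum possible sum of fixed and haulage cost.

126

Open {Site 1}: assign each demand point to its cheapest open site.
  Z1→Site 1 51, Z2→Site 1 24, Z3→Site 1 17, Z4→Site 1 18
  haulage cost 110, fixed 16 → total 126.
Compare {Site 1, Site 2}: haulage cost 98 + fixed 36 = 134.
Compare {Site 2}: haulage cost 133 + fixed 20 = 153.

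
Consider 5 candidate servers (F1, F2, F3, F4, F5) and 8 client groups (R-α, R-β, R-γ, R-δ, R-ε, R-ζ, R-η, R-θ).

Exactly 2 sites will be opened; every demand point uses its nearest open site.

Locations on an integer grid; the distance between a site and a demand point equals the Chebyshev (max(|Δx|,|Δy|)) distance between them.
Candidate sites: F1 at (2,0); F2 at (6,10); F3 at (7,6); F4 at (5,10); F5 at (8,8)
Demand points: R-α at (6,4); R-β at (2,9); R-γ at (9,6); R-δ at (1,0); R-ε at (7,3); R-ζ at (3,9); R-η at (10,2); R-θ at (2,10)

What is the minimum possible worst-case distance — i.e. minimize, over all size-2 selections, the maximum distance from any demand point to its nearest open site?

5

Open {F1, F3}.
  Farthest demand point is R-β at distance 5 (to F3); all others are ≤ 5.
With {F1, F5} the worst case is 6.
With {F2, F3} the worst case is 6.
No size-2 selection achieves below 5.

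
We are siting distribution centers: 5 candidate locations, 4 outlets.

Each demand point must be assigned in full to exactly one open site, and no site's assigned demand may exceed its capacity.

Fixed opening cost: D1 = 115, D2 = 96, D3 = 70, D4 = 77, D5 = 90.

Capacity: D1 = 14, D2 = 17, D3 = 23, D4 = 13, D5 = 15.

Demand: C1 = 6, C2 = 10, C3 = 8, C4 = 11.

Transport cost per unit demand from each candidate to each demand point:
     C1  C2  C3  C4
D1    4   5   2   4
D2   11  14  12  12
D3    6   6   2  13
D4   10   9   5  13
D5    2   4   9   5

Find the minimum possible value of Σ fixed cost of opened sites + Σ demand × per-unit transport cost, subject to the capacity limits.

407

Open {D1, D3, D5}; cheapest assignment that respects the capacities:
  D1 (cap 14, load 11): C4 — cost 11×4 = 44
  D3 (cap 23, load 18): C2, C3 — cost 10×6 + 8×2 = 76
  D5 (cap 15, load 6): C1 — cost 6×2 = 12
  Shipping 132, fixed 275 → total 407.
  Any other capacity-feasible assignment to {D1, D3, D5} ships for at least 132.
Compare {D1, D3}: its best feasible assignment gives total 428.
Compare {D3, D4, D5}: its best feasible assignment gives total 428.
Every other set of open sites that can feasibly serve all demand totals ≥ 428 even under its best assignment. Minimum: 407.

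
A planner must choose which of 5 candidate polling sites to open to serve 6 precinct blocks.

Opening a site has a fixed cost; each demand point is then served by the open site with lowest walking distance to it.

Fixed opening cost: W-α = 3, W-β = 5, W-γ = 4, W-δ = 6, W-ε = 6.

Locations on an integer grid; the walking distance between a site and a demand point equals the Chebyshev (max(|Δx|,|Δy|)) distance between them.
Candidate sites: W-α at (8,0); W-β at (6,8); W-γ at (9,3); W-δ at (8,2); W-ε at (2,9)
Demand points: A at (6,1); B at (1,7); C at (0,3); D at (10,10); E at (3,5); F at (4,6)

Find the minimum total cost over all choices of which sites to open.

Open {W-α, W-β}: assign each demand point to its cheapest open site.
  A→W-α 2, B→W-β 5, C→W-β 6, D→W-β 4, E→W-β 3, F→W-β 2
  walking distance 22, fixed 8 → total 30.
Compare {W-β}: walking distance 27 + fixed 5 = 32.
Compare {W-β, W-γ}: walking distance 23 + fixed 9 = 32.
Compare {W-β, W-δ}: walking distance 22 + fixed 11 = 33.
All other subsets cost ≥ 32. Minimum total cost: 30.

30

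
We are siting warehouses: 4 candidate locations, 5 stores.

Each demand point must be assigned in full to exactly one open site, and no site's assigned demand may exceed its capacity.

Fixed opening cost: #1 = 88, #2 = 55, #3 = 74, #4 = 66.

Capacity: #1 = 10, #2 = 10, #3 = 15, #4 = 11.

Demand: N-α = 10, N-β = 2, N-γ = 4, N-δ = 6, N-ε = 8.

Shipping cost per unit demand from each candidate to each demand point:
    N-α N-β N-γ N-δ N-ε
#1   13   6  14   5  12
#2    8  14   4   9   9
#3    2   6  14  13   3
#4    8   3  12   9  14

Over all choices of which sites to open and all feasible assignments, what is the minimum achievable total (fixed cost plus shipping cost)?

381

Open {#2, #3, #4}; cheapest assignment that respects the capacities:
  #2 (cap 10, load 10): N-γ, N-δ — cost 4×4 + 6×9 = 70
  #3 (cap 15, load 10): N-β, N-ε — cost 2×6 + 8×3 = 36
  #4 (cap 11, load 10): N-α — cost 10×8 = 80
  Shipping 186, fixed 195 → total 381.
  Any other capacity-feasible assignment to {#2, #3, #4} ships for at least 186.
Compare {#1, #2, #3}: its best feasible assignment gives total 407.
Compare {#1, #3, #4}: its best feasible assignment gives total 430.
Every other set of open sites that can feasibly serve all demand totals ≥ 407 even under its best assignment. Minimum: 381.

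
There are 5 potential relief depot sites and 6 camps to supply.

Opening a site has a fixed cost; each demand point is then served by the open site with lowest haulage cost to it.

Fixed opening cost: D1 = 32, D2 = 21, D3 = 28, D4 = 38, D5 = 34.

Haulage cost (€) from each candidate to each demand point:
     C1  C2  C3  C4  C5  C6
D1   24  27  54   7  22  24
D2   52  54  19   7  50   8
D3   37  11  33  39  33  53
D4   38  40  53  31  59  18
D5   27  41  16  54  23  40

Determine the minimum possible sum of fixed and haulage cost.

160

Open {D1, D2}: assign each demand point to its cheapest open site.
  C1→D1 24, C2→D1 27, C3→D2 19, C4→D1 7, C5→D1 22, C6→D2 8
  haulage cost 107, fixed 53 → total 160.
Compare {D2, D3}: haulage cost 115 + fixed 49 = 164.
Compare {D1, D2, D3}: haulage cost 91 + fixed 81 = 172.
Compare {D2, D3, D5}: haulage cost 92 + fixed 83 = 175.
All other subsets cost ≥ 164. Minimum total cost: 160.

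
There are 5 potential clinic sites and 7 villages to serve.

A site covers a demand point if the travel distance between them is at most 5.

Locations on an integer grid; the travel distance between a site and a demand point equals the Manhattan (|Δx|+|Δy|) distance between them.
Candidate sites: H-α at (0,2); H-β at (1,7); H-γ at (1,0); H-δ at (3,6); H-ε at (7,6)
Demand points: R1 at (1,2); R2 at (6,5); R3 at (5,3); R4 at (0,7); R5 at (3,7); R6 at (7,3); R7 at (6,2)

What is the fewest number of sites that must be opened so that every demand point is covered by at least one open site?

2

Coverage sets (demand points within 5 of each site):
  H-α: {R1, R4}
  H-β: {R1, R4, R5}
  H-γ: {R1}
  H-δ: {R2, R3, R4, R5}
  H-ε: {R2, R3, R5, R6, R7}
No single site covers all 7 demand points.
But {H-α, H-ε} covers everything, so the minimum is 2.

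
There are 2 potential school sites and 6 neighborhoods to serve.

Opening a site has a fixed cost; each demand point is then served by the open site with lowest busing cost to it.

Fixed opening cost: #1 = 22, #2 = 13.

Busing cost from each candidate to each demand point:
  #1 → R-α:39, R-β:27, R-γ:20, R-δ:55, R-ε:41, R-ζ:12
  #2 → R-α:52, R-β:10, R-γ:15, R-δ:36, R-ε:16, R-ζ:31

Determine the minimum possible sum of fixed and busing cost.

Open {#1, #2}: assign each demand point to its cheapest open site.
  R-α→#1 39, R-β→#2 10, R-γ→#2 15, R-δ→#2 36, R-ε→#2 16, R-ζ→#1 12
  busing cost 128, fixed 35 → total 163.
Compare {#2}: busing cost 160 + fixed 13 = 173.
Compare {#1}: busing cost 194 + fixed 22 = 216.

163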